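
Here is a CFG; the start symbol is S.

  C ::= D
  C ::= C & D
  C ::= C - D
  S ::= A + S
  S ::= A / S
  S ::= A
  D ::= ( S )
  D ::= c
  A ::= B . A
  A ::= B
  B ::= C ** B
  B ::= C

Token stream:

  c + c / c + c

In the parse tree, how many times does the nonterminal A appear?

4

[S [A [B [C [D c]]]] + [S [A [B [C [D c]]]] / [S [A [B [C [D c]]]] + [S [A [B [C [D c]]]]]]]]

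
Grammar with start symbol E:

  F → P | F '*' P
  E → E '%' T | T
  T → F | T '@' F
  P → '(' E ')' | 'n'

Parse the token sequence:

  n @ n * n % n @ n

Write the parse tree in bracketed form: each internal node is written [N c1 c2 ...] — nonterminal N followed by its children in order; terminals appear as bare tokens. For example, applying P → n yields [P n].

E
E % T
T % T
T @ F % T
F @ F % T
P @ F % T
n @ F % T
n @ F * P % T
n @ P * P % T
n @ n * P % T
n @ n * n % T
n @ n * n % T @ F
n @ n * n % F @ F
n @ n * n % P @ F
n @ n * n % n @ F
n @ n * n % n @ P
n @ n * n % n @ n

[E [E [T [T [F [P n]]] @ [F [F [P n]] * [P n]]]] % [T [T [F [P n]]] @ [F [P n]]]]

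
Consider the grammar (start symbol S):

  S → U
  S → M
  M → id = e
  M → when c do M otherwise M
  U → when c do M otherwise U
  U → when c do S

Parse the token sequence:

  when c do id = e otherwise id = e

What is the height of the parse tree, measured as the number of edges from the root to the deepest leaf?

3

[S [M when c do [M id = e] otherwise [M id = e]]]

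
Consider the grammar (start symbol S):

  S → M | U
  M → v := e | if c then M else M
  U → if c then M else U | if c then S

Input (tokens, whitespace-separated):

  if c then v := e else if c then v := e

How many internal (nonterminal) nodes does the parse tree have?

6

[S [U if c then [M v := e] else [U if c then [S [M v := e]]]]]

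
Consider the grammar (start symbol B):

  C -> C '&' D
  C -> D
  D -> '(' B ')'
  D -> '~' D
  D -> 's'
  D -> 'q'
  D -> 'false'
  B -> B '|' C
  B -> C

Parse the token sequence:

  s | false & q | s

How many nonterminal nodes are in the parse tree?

11

[B [B [B [C [D s]]] | [C [C [D false]] & [D q]]] | [C [D s]]]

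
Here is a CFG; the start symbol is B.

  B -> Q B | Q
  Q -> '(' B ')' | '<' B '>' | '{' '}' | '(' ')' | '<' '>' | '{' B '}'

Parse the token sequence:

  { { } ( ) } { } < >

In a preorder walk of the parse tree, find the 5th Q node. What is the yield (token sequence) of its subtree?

< >

[B [Q { [B [Q { }] [B [Q ( )]]] }] [B [Q { }] [B [Q < >]]]]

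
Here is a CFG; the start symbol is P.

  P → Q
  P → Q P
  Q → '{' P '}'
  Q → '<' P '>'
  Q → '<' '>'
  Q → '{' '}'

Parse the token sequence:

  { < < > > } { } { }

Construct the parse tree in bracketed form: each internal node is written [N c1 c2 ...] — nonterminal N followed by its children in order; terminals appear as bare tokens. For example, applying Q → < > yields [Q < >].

P
Q P
{ P } P
{ Q } P
{ < P > } P
{ < Q > } P
{ < < > > } P
{ < < > > } Q P
{ < < > > } { } P
{ < < > > } { } Q
{ < < > > } { } { }

[P [Q { [P [Q < [P [Q < >]] >]] }] [P [Q { }] [P [Q { }]]]]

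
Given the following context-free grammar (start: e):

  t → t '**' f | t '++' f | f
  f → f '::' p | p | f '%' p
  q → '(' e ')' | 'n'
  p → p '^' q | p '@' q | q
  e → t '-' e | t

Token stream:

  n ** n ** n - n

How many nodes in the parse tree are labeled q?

[e [t [t [t [f [p [q n]]]] ** [f [p [q n]]]] ** [f [p [q n]]]] - [e [t [f [p [q n]]]]]]

4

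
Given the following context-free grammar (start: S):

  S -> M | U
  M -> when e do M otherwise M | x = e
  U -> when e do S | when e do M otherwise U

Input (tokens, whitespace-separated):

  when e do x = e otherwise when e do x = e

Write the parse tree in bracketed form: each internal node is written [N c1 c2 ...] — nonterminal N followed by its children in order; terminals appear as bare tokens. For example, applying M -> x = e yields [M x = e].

[S [U when e do [M x = e] otherwise [U when e do [S [M x = e]]]]]

S
U
when e do M otherwise U
when e do x = e otherwise U
when e do x = e otherwise when e do S
when e do x = e otherwise when e do M
when e do x = e otherwise when e do x = e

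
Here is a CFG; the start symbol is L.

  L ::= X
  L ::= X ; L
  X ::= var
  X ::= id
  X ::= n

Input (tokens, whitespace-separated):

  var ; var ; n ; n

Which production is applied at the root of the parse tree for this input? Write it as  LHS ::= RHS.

L ::= X ; L

[L [X var] ; [L [X var] ; [L [X n] ; [L [X n]]]]]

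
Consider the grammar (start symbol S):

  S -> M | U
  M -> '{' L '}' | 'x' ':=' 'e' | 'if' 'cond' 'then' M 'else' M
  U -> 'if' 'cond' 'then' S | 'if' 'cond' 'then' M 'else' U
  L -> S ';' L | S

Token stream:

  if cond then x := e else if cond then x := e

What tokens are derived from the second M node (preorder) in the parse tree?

[S [U if cond then [M x := e] else [U if cond then [S [M x := e]]]]]

x := e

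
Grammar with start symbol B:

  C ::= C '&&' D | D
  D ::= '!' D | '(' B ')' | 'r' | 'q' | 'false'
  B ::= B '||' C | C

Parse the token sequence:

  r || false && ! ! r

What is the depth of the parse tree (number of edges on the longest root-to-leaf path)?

[B [B [C [D r]]] || [C [C [D false]] && [D ! [D ! [D r]]]]]

5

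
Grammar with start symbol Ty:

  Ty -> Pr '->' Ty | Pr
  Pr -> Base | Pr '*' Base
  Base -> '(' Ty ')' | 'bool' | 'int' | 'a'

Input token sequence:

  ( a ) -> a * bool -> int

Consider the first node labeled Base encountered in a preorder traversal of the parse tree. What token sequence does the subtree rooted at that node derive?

( a )

[Ty [Pr [Base ( [Ty [Pr [Base a]]] )]] -> [Ty [Pr [Pr [Base a]] * [Base bool]] -> [Ty [Pr [Base int]]]]]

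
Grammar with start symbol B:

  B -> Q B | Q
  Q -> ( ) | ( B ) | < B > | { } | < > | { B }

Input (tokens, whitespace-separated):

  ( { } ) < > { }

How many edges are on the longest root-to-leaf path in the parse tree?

[B [Q ( [B [Q { }]] )] [B [Q < >] [B [Q { }]]]]

4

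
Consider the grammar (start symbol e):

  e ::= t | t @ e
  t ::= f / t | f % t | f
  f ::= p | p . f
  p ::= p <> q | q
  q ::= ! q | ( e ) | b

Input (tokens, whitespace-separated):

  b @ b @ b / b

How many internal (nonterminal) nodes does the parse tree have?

[e [t [f [p [q b]]]] @ [e [t [f [p [q b]]]] @ [e [t [f [p [q b]]] / [t [f [p [q b]]]]]]]]

19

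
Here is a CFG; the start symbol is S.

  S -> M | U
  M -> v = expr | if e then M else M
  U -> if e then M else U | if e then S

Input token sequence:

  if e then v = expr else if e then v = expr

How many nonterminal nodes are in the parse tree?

[S [U if e then [M v = expr] else [U if e then [S [M v = expr]]]]]

6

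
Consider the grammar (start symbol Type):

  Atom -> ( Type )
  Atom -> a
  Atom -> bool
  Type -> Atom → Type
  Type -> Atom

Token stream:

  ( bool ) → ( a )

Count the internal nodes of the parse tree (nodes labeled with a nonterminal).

[Type [Atom ( [Type [Atom bool]] )] → [Type [Atom ( [Type [Atom a]] )]]]

8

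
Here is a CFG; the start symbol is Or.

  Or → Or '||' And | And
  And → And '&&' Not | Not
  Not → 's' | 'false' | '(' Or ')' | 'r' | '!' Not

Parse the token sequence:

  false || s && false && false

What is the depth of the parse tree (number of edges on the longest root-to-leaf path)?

[Or [Or [And [Not false]]] || [And [And [And [Not s]] && [Not false]] && [Not false]]]

5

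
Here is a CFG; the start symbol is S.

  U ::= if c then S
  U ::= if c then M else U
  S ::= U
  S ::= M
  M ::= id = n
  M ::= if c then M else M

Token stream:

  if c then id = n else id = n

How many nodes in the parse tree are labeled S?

1

[S [M if c then [M id = n] else [M id = n]]]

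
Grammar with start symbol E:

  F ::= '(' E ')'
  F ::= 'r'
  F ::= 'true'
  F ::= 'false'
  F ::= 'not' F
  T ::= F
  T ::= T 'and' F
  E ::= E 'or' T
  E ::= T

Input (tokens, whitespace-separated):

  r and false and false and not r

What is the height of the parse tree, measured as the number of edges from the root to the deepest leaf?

6

[E [T [T [T [T [F r]] and [F false]] and [F false]] and [F not [F r]]]]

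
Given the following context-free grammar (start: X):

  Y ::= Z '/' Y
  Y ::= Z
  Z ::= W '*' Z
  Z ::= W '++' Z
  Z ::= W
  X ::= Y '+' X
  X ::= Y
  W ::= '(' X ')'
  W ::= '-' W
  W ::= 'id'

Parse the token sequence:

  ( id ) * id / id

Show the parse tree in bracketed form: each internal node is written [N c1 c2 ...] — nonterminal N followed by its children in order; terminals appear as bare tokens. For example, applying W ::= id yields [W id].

X
Y
Z / Y
W * Z / Y
( X ) * Z / Y
( Y ) * Z / Y
( Z ) * Z / Y
( W ) * Z / Y
( id ) * Z / Y
( id ) * W / Y
( id ) * id / Y
( id ) * id / Z
( id ) * id / W
( id ) * id / id

[X [Y [Z [W ( [X [Y [Z [W id]]]] )] * [Z [W id]]] / [Y [Z [W id]]]]]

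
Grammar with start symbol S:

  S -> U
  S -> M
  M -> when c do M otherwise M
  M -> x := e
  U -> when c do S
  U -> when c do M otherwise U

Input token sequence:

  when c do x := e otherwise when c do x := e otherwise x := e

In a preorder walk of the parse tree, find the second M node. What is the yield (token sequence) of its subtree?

[S [M when c do [M x := e] otherwise [M when c do [M x := e] otherwise [M x := e]]]]

x := e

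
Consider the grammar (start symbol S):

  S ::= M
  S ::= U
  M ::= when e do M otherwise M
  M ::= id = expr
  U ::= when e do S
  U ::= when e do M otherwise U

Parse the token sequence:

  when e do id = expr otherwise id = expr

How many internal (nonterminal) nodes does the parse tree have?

[S [M when e do [M id = expr] otherwise [M id = expr]]]

4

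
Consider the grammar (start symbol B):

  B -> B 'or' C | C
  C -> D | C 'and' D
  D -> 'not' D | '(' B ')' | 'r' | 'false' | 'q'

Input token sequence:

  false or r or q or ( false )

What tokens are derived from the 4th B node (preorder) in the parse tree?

false

[B [B [B [B [C [D false]]] or [C [D r]]] or [C [D q]]] or [C [D ( [B [C [D false]]] )]]]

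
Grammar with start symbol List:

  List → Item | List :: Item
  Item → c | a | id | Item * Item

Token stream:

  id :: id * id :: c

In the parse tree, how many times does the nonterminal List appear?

3

[List [List [List [Item id]] :: [Item [Item id] * [Item id]]] :: [Item c]]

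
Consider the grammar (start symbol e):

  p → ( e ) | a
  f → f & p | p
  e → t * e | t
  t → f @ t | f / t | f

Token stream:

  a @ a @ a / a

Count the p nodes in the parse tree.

[e [t [f [p a]] @ [t [f [p a]] @ [t [f [p a]] / [t [f [p a]]]]]]]

4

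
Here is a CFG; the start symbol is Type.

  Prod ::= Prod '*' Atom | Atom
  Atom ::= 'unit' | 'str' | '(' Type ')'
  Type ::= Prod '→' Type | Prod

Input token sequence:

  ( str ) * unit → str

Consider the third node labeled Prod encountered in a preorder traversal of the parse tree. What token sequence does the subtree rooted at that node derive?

str

[Type [Prod [Prod [Atom ( [Type [Prod [Atom str]]] )]] * [Atom unit]] → [Type [Prod [Atom str]]]]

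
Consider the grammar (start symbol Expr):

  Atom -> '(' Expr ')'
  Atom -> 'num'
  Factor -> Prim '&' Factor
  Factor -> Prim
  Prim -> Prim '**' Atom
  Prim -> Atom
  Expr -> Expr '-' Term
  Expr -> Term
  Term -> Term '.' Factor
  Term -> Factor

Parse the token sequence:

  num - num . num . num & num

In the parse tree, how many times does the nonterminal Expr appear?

2

[Expr [Expr [Term [Factor [Prim [Atom num]]]]] - [Term [Term [Term [Factor [Prim [Atom num]]]] . [Factor [Prim [Atom num]]]] . [Factor [Prim [Atom num]] & [Factor [Prim [Atom num]]]]]]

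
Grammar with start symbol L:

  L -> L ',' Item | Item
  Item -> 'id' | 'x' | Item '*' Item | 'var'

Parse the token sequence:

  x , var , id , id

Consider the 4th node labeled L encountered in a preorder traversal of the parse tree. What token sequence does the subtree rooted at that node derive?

x

[L [L [L [L [Item x]] , [Item var]] , [Item id]] , [Item id]]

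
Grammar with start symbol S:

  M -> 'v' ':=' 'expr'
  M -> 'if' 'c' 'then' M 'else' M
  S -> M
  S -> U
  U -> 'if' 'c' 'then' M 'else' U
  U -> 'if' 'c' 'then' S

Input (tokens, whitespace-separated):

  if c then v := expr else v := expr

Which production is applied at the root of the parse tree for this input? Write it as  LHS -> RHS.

S -> M

[S [M if c then [M v := expr] else [M v := expr]]]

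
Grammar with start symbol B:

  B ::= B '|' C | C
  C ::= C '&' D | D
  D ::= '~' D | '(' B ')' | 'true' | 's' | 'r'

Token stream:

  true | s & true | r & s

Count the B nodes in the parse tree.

3

[B [B [B [C [D true]]] | [C [C [D s]] & [D true]]] | [C [C [D r]] & [D s]]]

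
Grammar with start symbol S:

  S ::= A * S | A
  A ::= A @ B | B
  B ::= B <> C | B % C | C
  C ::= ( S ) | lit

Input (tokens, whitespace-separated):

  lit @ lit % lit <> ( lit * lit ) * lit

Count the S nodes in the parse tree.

[S [A [A [B [C lit]]] @ [B [B [B [C lit]] % [C lit]] <> [C ( [S [A [B [C lit]]] * [S [A [B [C lit]]]]] )]]] * [S [A [B [C lit]]]]]

4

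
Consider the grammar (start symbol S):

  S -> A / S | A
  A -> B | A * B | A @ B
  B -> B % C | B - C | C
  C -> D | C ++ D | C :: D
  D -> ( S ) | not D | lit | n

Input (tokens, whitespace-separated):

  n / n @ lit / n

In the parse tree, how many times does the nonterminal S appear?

3

[S [A [B [C [D n]]]] / [S [A [A [B [C [D n]]]] @ [B [C [D lit]]]] / [S [A [B [C [D n]]]]]]]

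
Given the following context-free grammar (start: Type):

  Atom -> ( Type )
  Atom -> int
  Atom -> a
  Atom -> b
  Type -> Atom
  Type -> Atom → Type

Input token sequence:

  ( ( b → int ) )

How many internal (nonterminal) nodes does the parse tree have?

[Type [Atom ( [Type [Atom ( [Type [Atom b] → [Type [Atom int]]] )]] )]]

8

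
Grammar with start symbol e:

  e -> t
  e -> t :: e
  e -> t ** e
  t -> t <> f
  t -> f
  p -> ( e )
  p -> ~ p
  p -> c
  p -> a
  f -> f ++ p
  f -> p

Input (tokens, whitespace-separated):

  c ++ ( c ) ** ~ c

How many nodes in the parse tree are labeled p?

[e [t [f [f [p c]] ++ [p ( [e [t [f [p c]]]] )]]] ** [e [t [f [p ~ [p c]]]]]]

5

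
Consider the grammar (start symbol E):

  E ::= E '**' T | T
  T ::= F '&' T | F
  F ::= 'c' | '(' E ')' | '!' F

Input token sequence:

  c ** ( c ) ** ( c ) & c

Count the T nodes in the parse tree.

[E [E [E [T [F c]]] ** [T [F ( [E [T [F c]]] )]]] ** [T [F ( [E [T [F c]]] )] & [T [F c]]]]

6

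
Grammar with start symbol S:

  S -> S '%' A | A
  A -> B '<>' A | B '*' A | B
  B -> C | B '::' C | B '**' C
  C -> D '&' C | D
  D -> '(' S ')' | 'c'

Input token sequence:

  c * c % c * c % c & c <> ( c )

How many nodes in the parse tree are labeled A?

[S [S [S [A [B [C [D c]]] * [A [B [C [D c]]]]]] % [A [B [C [D c]]] * [A [B [C [D c]]]]]] % [A [B [C [D c] & [C [D c]]]] <> [A [B [C [D ( [S [A [B [C [D c]]]]] )]]]]]]

7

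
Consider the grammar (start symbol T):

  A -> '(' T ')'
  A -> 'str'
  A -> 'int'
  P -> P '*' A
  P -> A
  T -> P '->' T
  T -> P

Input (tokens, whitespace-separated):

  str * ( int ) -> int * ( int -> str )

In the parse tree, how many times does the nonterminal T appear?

[T [P [P [A str]] * [A ( [T [P [A int]]] )]] -> [T [P [P [A int]] * [A ( [T [P [A int]] -> [T [P [A str]]]] )]]]]

5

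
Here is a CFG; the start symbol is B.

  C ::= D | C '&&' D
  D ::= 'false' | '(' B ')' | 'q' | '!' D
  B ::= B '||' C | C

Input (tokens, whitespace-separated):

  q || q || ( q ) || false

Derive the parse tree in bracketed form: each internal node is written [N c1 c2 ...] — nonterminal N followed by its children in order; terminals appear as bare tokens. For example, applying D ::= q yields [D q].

B
B || C
B || C || C
B || C || C || C
C || C || C || C
D || C || C || C
q || C || C || C
q || D || C || C
q || q || C || C
q || q || D || C
q || q || ( B ) || C
q || q || ( C ) || C
q || q || ( D ) || C
q || q || ( q ) || C
q || q || ( q ) || D
q || q || ( q ) || false

[B [B [B [B [C [D q]]] || [C [D q]]] || [C [D ( [B [C [D q]]] )]]] || [C [D false]]]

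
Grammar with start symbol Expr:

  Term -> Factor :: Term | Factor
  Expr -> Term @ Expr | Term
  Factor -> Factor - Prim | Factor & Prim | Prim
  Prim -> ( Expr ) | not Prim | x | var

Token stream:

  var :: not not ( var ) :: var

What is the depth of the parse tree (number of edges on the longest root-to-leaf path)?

[Expr [Term [Factor [Prim var]] :: [Term [Factor [Prim not [Prim not [Prim ( [Expr [Term [Factor [Prim var]]]] )]]]] :: [Term [Factor [Prim var]]]]]]

11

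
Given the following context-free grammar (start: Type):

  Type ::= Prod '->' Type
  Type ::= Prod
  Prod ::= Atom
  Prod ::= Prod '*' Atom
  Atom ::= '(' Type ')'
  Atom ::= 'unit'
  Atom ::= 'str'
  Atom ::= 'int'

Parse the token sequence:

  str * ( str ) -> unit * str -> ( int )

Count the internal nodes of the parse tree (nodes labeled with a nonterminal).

19

[Type [Prod [Prod [Atom str]] * [Atom ( [Type [Prod [Atom str]]] )]] -> [Type [Prod [Prod [Atom unit]] * [Atom str]] -> [Type [Prod [Atom ( [Type [Prod [Atom int]]] )]]]]]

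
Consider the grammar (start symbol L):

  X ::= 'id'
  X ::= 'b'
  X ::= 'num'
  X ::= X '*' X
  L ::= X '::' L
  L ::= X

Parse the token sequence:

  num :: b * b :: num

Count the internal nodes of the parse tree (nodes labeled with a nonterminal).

8

[L [X num] :: [L [X [X b] * [X b]] :: [L [X num]]]]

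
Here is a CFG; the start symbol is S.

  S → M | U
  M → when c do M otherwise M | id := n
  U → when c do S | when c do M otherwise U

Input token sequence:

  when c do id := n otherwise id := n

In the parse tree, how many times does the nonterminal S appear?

1

[S [M when c do [M id := n] otherwise [M id := n]]]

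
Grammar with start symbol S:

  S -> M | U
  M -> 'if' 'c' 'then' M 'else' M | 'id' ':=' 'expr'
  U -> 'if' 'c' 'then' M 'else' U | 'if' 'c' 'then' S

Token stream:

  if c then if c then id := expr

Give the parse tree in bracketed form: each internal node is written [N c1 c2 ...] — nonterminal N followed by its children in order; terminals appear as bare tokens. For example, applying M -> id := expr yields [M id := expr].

[S [U if c then [S [U if c then [S [M id := expr]]]]]]

S
U
if c then S
if c then U
if c then if c then S
if c then if c then M
if c then if c then id := expr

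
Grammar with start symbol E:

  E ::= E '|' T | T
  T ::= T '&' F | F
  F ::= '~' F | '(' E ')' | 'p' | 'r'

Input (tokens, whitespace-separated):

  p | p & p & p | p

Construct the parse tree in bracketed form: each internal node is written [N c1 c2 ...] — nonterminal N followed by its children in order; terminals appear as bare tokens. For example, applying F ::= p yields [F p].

E
E | T
E | T | T
T | T | T
F | T | T
p | T | T
p | T & F | T
p | T & F & F | T
p | F & F & F | T
p | p & F & F | T
p | p & p & F | T
p | p & p & p | T
p | p & p & p | F
p | p & p & p | p

[E [E [E [T [F p]]] | [T [T [T [F p]] & [F p]] & [F p]]] | [T [F p]]]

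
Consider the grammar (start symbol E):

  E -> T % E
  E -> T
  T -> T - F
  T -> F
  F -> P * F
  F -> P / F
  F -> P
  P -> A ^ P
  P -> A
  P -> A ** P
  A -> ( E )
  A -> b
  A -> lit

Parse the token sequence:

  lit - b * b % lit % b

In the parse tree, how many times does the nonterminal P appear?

5

[E [T [T [F [P [A lit]]]] - [F [P [A b]] * [F [P [A b]]]]] % [E [T [F [P [A lit]]]] % [E [T [F [P [A b]]]]]]]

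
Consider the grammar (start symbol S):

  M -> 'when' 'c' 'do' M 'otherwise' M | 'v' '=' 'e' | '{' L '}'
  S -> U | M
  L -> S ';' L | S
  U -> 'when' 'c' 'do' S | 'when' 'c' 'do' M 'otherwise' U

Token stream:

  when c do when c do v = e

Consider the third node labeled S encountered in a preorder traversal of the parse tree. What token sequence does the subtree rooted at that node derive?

v = e

[S [U when c do [S [U when c do [S [M v = e]]]]]]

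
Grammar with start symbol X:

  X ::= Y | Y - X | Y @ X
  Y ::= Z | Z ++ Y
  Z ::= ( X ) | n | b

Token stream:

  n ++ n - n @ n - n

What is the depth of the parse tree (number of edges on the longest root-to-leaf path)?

6

[X [Y [Z n] ++ [Y [Z n]]] - [X [Y [Z n]] @ [X [Y [Z n]] - [X [Y [Z n]]]]]]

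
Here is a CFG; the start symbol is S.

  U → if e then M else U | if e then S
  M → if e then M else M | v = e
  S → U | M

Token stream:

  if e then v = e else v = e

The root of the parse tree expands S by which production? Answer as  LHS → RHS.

[S [M if e then [M v = e] else [M v = e]]]

S → M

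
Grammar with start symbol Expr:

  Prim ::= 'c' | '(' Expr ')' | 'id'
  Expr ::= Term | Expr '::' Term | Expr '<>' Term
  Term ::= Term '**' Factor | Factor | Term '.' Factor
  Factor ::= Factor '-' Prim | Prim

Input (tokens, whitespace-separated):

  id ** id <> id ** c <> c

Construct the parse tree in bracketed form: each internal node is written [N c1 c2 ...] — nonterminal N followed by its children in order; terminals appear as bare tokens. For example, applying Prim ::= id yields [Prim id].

[Expr [Expr [Expr [Term [Term [Factor [Prim id]]] ** [Factor [Prim id]]]] <> [Term [Term [Factor [Prim id]]] ** [Factor [Prim c]]]] <> [Term [Factor [Prim c]]]]

Expr
Expr <> Term
Expr <> Term <> Term
Term <> Term <> Term
Term ** Factor <> Term <> Term
Factor ** Factor <> Term <> Term
Prim ** Factor <> Term <> Term
id ** Factor <> Term <> Term
id ** Prim <> Term <> Term
id ** id <> Term <> Term
id ** id <> Term ** Factor <> Term
id ** id <> Factor ** Factor <> Term
id ** id <> Prim ** Factor <> Term
id ** id <> id ** Factor <> Term
id ** id <> id ** Prim <> Term
id ** id <> id ** c <> Term
id ** id <> id ** c <> Factor
id ** id <> id ** c <> Prim
id ** id <> id ** c <> c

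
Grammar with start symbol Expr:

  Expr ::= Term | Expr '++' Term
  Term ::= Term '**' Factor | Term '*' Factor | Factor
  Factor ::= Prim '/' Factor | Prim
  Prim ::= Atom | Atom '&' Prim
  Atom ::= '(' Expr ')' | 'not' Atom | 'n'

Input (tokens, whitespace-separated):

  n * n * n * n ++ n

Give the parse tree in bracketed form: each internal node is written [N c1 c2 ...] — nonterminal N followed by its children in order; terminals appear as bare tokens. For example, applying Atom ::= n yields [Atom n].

Expr
Expr ++ Term
Term ++ Term
Term * Factor ++ Term
Term * Factor * Factor ++ Term
Term * Factor * Factor * Factor ++ Term
Factor * Factor * Factor * Factor ++ Term
Prim * Factor * Factor * Factor ++ Term
Atom * Factor * Factor * Factor ++ Term
n * Factor * Factor * Factor ++ Term
n * Prim * Factor * Factor ++ Term
n * Atom * Factor * Factor ++ Term
n * n * Factor * Factor ++ Term
n * n * Prim * Factor ++ Term
n * n * Atom * Factor ++ Term
n * n * n * Factor ++ Term
n * n * n * Prim ++ Term
n * n * n * Atom ++ Term
n * n * n * n ++ Term
n * n * n * n ++ Factor
n * n * n * n ++ Prim
n * n * n * n ++ Atom
n * n * n * n ++ n

[Expr [Expr [Term [Term [Term [Term [Factor [Prim [Atom n]]]] * [Factor [Prim [Atom n]]]] * [Factor [Prim [Atom n]]]] * [Factor [Prim [Atom n]]]]] ++ [Term [Factor [Prim [Atom n]]]]]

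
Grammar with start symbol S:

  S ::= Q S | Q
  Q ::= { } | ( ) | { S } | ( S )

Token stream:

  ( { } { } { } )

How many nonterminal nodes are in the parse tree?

8

[S [Q ( [S [Q { }] [S [Q { }] [S [Q { }]]]] )]]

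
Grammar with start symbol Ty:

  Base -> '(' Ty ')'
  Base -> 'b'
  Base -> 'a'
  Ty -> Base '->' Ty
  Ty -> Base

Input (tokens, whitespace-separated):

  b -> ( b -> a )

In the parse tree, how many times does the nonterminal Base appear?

[Ty [Base b] -> [Ty [Base ( [Ty [Base b] -> [Ty [Base a]]] )]]]

4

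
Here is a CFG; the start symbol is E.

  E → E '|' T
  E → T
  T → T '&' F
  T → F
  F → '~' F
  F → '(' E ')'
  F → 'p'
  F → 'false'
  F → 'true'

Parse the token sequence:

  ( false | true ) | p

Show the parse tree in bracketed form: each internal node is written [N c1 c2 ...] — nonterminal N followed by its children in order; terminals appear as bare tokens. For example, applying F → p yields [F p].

[E [E [T [F ( [E [E [T [F false]]] | [T [F true]]] )]]] | [T [F p]]]

E
E | T
T | T
F | T
( E ) | T
( E | T ) | T
( T | T ) | T
( F | T ) | T
( false | T ) | T
( false | F ) | T
( false | true ) | T
( false | true ) | F
( false | true ) | p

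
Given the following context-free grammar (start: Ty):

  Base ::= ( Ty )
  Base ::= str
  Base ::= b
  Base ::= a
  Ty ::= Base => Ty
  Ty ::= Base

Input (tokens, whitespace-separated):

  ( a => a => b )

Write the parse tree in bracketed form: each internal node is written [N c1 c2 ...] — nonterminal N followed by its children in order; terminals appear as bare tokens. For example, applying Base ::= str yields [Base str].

[Ty [Base ( [Ty [Base a] => [Ty [Base a] => [Ty [Base b]]]] )]]

Ty
Base
( Ty )
( Base => Ty )
( a => Ty )
( a => Base => Ty )
( a => a => Ty )
( a => a => Base )
( a => a => b )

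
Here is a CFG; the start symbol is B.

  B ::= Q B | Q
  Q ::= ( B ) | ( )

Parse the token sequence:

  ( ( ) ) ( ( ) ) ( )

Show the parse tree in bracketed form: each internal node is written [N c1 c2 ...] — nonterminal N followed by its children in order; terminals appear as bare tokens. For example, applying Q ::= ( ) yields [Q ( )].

B
Q B
( B ) B
( Q ) B
( ( ) ) B
( ( ) ) Q B
( ( ) ) ( B ) B
( ( ) ) ( Q ) B
( ( ) ) ( ( ) ) B
( ( ) ) ( ( ) ) Q
( ( ) ) ( ( ) ) ( )

[B [Q ( [B [Q ( )]] )] [B [Q ( [B [Q ( )]] )] [B [Q ( )]]]]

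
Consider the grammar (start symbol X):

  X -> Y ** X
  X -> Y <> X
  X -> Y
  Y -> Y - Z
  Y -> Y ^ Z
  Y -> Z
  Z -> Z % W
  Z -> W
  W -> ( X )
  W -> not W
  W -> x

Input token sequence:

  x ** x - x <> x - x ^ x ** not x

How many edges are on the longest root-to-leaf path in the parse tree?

[X [Y [Z [W x]]] ** [X [Y [Y [Z [W x]]] - [Z [W x]]] <> [X [Y [Y [Y [Z [W x]]] - [Z [W x]]] ^ [Z [W x]]] ** [X [Y [Z [W not [W x]]]]]]]]

8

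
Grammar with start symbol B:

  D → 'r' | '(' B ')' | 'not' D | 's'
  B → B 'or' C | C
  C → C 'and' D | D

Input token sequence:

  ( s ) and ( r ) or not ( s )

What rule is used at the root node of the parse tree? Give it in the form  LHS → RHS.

[B [B [C [C [D ( [B [C [D s]]] )]] and [D ( [B [C [D r]]] )]]] or [C [D not [D ( [B [C [D s]]] )]]]]

B → B 'or' C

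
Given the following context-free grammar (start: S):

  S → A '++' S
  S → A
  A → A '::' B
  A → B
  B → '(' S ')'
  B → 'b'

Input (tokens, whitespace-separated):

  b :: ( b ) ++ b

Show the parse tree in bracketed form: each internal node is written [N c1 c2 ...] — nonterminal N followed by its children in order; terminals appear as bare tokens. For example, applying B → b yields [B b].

[S [A [A [B b]] :: [B ( [S [A [B b]]] )]] ++ [S [A [B b]]]]

S
A ++ S
A :: B ++ S
B :: B ++ S
b :: B ++ S
b :: ( S ) ++ S
b :: ( A ) ++ S
b :: ( B ) ++ S
b :: ( b ) ++ S
b :: ( b ) ++ A
b :: ( b ) ++ B
b :: ( b ) ++ b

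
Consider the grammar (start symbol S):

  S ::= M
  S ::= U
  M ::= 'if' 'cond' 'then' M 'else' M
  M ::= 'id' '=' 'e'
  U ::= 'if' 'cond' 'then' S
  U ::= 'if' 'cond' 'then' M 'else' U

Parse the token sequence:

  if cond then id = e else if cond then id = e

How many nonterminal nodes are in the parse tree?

[S [U if cond then [M id = e] else [U if cond then [S [M id = e]]]]]

6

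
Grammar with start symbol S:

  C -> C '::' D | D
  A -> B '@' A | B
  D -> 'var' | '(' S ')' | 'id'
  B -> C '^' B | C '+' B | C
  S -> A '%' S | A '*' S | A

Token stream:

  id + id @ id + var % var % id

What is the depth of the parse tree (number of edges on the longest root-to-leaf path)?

7

[S [A [B [C [D id]] + [B [C [D id]]]] @ [A [B [C [D id]] + [B [C [D var]]]]]] % [S [A [B [C [D var]]]] % [S [A [B [C [D id]]]]]]]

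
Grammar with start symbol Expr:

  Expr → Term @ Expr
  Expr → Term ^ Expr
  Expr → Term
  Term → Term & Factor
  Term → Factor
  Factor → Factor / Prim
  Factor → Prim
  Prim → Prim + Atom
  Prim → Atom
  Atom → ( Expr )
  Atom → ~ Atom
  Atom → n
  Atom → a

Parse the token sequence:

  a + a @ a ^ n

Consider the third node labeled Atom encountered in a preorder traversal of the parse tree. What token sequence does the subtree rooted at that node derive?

[Expr [Term [Factor [Prim [Prim [Atom a]] + [Atom a]]]] @ [Expr [Term [Factor [Prim [Atom a]]]] ^ [Expr [Term [Factor [Prim [Atom n]]]]]]]

a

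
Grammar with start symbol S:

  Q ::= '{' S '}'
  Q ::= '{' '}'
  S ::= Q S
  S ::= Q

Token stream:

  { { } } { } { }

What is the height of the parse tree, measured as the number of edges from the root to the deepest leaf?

[S [Q { [S [Q { }]] }] [S [Q { }] [S [Q { }]]]]

4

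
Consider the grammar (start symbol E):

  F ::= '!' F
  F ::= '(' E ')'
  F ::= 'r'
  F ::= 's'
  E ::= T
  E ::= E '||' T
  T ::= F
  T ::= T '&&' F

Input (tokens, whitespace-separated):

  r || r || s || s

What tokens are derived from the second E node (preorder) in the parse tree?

[E [E [E [E [T [F r]]] || [T [F r]]] || [T [F s]]] || [T [F s]]]

r || r || s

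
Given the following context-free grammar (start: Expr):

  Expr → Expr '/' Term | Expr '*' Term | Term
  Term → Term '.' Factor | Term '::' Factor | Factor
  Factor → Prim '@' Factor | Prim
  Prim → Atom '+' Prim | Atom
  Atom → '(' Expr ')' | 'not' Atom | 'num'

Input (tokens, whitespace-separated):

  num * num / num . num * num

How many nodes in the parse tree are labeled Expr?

[Expr [Expr [Expr [Expr [Term [Factor [Prim [Atom num]]]]] * [Term [Factor [Prim [Atom num]]]]] / [Term [Term [Factor [Prim [Atom num]]]] . [Factor [Prim [Atom num]]]]] * [Term [Factor [Prim [Atom num]]]]]

4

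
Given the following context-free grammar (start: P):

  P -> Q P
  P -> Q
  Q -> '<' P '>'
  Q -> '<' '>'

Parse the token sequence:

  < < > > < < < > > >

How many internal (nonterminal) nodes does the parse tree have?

[P [Q < [P [Q < >]] >] [P [Q < [P [Q < [P [Q < >]] >]] >]]]

10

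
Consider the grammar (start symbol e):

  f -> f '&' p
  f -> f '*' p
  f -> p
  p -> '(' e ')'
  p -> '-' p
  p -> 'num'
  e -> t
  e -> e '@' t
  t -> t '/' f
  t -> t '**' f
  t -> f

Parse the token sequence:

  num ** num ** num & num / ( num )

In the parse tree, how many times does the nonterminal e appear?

2

[e [t [t [t [t [f [p num]]] ** [f [p num]]] ** [f [f [p num]] & [p num]]] / [f [p ( [e [t [f [p num]]]] )]]]]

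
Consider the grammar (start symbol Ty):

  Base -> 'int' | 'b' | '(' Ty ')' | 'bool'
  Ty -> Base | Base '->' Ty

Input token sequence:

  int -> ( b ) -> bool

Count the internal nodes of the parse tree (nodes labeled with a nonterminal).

[Ty [Base int] -> [Ty [Base ( [Ty [Base b]] )] -> [Ty [Base bool]]]]

8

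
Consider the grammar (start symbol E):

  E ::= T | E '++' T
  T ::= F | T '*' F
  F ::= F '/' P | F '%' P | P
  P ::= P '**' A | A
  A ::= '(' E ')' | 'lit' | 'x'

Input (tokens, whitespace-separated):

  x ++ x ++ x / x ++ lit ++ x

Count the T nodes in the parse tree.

[E [E [E [E [E [T [F [P [A x]]]]] ++ [T [F [P [A x]]]]] ++ [T [F [F [P [A x]]] / [P [A x]]]]] ++ [T [F [P [A lit]]]]] ++ [T [F [P [A x]]]]]

5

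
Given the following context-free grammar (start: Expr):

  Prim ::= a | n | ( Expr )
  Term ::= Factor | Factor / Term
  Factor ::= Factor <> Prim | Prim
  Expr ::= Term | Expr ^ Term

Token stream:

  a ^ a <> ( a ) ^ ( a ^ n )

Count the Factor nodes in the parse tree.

7

[Expr [Expr [Expr [Term [Factor [Prim a]]]] ^ [Term [Factor [Factor [Prim a]] <> [Prim ( [Expr [Term [Factor [Prim a]]]] )]]]] ^ [Term [Factor [Prim ( [Expr [Expr [Term [Factor [Prim a]]]] ^ [Term [Factor [Prim n]]]] )]]]]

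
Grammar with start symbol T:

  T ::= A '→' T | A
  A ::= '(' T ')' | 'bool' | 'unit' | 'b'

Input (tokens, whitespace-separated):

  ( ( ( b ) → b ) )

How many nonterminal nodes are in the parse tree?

[T [A ( [T [A ( [T [A ( [T [A b]] )] → [T [A b]]] )]] )]]

10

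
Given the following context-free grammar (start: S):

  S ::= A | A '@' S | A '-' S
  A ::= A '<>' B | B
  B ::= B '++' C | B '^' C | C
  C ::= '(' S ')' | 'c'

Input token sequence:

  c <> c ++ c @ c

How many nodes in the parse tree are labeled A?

[S [A [A [B [C c]]] <> [B [B [C c]] ++ [C c]]] @ [S [A [B [C c]]]]]

3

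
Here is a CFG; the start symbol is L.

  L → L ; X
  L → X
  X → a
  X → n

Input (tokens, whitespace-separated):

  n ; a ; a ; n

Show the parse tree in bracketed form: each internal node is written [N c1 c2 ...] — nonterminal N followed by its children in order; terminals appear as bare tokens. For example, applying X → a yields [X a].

L
L ; X
L ; X ; X
L ; X ; X ; X
X ; X ; X ; X
n ; X ; X ; X
n ; a ; X ; X
n ; a ; a ; X
n ; a ; a ; n

[L [L [L [L [X n]] ; [X a]] ; [X a]] ; [X n]]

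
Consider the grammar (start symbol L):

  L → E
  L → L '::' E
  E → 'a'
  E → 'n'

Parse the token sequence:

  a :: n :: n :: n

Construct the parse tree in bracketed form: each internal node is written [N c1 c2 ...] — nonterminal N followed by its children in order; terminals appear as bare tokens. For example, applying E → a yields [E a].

[L [L [L [L [E a]] :: [E n]] :: [E n]] :: [E n]]

L
L :: E
L :: E :: E
L :: E :: E :: E
E :: E :: E :: E
a :: E :: E :: E
a :: n :: E :: E
a :: n :: n :: E
a :: n :: n :: n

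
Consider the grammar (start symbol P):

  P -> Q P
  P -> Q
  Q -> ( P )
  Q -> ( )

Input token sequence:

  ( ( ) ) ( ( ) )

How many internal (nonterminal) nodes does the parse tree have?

[P [Q ( [P [Q ( )]] )] [P [Q ( [P [Q ( )]] )]]]

8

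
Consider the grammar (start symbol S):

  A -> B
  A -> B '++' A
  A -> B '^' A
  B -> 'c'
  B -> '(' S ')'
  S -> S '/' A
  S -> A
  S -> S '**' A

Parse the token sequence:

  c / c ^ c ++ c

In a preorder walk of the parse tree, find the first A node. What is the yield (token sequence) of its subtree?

[S [S [A [B c]]] / [A [B c] ^ [A [B c] ++ [A [B c]]]]]

c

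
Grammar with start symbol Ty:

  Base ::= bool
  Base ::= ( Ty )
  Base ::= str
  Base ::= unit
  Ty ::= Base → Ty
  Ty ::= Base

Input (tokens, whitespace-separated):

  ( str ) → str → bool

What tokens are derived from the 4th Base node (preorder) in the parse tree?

bool

[Ty [Base ( [Ty [Base str]] )] → [Ty [Base str] → [Ty [Base bool]]]]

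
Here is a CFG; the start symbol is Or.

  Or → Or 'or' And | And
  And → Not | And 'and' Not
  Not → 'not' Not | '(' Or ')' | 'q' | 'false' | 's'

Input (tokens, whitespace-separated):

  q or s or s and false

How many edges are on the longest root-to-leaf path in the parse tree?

5

[Or [Or [Or [And [Not q]]] or [And [Not s]]] or [And [And [Not s]] and [Not false]]]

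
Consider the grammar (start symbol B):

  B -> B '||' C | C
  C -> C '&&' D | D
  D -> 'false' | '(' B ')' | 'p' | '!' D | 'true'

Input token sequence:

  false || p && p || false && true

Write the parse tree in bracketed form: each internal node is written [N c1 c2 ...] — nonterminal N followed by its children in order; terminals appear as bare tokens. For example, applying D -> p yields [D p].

[B [B [B [C [D false]]] || [C [C [D p]] && [D p]]] || [C [C [D false]] && [D true]]]

B
B || C
B || C || C
C || C || C
D || C || C
false || C || C
false || C && D || C
false || D && D || C
false || p && D || C
false || p && p || C
false || p && p || C && D
false || p && p || D && D
false || p && p || false && D
false || p && p || false && true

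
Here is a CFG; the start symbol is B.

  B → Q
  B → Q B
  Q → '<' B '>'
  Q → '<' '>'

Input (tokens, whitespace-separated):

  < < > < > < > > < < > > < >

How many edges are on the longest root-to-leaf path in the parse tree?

6

[B [Q < [B [Q < >] [B [Q < >] [B [Q < >]]]] >] [B [Q < [B [Q < >]] >] [B [Q < >]]]]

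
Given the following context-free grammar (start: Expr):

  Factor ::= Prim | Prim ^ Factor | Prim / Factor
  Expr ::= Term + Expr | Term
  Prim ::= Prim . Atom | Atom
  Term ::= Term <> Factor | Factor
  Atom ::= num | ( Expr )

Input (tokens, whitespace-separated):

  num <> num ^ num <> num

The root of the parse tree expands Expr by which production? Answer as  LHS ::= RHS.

[Expr [Term [Term [Term [Factor [Prim [Atom num]]]] <> [Factor [Prim [Atom num]] ^ [Factor [Prim [Atom num]]]]] <> [Factor [Prim [Atom num]]]]]

Expr ::= Term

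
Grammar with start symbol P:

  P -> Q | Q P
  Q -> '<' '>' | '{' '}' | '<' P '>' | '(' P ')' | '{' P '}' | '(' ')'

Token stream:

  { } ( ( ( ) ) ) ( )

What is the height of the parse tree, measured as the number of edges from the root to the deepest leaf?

7

[P [Q { }] [P [Q ( [P [Q ( [P [Q ( )]] )]] )] [P [Q ( )]]]]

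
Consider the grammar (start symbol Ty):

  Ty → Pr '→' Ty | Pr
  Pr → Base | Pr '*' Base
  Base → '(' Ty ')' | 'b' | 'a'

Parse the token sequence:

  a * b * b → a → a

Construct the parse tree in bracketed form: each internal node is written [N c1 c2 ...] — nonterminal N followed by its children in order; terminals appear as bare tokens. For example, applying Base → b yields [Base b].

Ty
Pr → Ty
Pr * Base → Ty
Pr * Base * Base → Ty
Base * Base * Base → Ty
a * Base * Base → Ty
a * b * Base → Ty
a * b * b → Ty
a * b * b → Pr → Ty
a * b * b → Base → Ty
a * b * b → a → Ty
a * b * b → a → Pr
a * b * b → a → Base
a * b * b → a → a

[Ty [Pr [Pr [Pr [Base a]] * [Base b]] * [Base b]] → [Ty [Pr [Base a]] → [Ty [Pr [Base a]]]]]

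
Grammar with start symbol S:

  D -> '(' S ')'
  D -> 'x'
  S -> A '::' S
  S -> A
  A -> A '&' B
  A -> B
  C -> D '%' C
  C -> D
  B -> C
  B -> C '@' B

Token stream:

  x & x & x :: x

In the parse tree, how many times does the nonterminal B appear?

4

[S [A [A [A [B [C [D x]]]] & [B [C [D x]]]] & [B [C [D x]]]] :: [S [A [B [C [D x]]]]]]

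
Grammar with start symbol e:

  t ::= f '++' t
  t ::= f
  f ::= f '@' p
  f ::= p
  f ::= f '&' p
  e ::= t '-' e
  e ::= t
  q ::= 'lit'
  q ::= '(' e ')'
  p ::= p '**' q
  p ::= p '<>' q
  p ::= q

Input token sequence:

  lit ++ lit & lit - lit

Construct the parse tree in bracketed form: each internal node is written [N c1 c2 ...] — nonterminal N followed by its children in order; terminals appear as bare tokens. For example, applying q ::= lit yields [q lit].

e
t - e
f ++ t - e
p ++ t - e
q ++ t - e
lit ++ t - e
lit ++ f - e
lit ++ f & p - e
lit ++ p & p - e
lit ++ q & p - e
lit ++ lit & p - e
lit ++ lit & q - e
lit ++ lit & lit - e
lit ++ lit & lit - t
lit ++ lit & lit - f
lit ++ lit & lit - p
lit ++ lit & lit - q
lit ++ lit & lit - lit

[e [t [f [p [q lit]]] ++ [t [f [f [p [q lit]]] & [p [q lit]]]]] - [e [t [f [p [q lit]]]]]]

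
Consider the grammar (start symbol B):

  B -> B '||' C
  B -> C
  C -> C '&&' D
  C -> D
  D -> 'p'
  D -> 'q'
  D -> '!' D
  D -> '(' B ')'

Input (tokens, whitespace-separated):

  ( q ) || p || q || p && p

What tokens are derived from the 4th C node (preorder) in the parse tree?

q

[B [B [B [B [C [D ( [B [C [D q]]] )]]] || [C [D p]]] || [C [D q]]] || [C [C [D p]] && [D p]]]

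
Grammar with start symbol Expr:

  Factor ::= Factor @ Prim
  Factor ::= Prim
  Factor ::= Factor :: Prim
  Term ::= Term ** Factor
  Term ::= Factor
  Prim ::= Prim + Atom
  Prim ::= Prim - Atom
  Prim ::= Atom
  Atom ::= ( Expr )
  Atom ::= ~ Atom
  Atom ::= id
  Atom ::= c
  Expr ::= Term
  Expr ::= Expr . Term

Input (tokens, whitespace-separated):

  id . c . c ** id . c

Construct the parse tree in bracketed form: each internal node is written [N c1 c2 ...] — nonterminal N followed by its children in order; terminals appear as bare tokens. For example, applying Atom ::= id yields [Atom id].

[Expr [Expr [Expr [Expr [Term [Factor [Prim [Atom id]]]]] . [Term [Factor [Prim [Atom c]]]]] . [Term [Term [Factor [Prim [Atom c]]]] ** [Factor [Prim [Atom id]]]]] . [Term [Factor [Prim [Atom c]]]]]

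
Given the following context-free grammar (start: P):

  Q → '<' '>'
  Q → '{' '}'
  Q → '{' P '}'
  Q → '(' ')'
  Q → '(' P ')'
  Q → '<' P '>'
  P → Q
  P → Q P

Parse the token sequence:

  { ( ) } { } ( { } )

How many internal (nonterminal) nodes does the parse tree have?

10

[P [Q { [P [Q ( )]] }] [P [Q { }] [P [Q ( [P [Q { }]] )]]]]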